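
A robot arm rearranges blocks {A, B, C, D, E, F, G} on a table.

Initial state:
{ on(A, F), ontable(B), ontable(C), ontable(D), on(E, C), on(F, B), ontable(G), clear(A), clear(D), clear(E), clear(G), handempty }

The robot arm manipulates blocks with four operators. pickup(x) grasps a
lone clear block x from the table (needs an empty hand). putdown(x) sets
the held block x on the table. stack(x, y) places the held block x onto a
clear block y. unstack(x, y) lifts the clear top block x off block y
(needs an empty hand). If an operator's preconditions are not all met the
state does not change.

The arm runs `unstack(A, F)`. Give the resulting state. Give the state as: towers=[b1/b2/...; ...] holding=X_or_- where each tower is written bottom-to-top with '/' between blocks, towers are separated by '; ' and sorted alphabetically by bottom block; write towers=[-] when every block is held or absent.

before: towers=[B/F/A; C/E; D; G] holding=-
pre[unstack(A, F)]: on(A,F) ok, clear(A) ok, handempty ok
all met → apply unstack(A, F)
after:  towers=[B/F; C/E; D; G] holding=A

towers=[B/F; C/E; D; G] holding=A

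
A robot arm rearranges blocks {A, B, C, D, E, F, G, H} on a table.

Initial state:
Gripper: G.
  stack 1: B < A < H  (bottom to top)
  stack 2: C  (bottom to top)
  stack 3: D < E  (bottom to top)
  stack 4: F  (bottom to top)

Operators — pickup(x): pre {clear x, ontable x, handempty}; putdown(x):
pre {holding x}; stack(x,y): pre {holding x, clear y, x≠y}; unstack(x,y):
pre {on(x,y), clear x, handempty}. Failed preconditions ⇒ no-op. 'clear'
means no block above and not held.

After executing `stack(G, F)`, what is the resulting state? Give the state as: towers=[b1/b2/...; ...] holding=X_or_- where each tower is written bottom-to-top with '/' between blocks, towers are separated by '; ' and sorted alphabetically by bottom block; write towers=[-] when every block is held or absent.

before: towers=[B/A/H; C; D/E; F] holding=G
pre[stack(G, F)]: holding(G) yes, clear(F) yes, G≠F yes
all met → apply stack(G, F)
after:  towers=[B/A/H; C; D/E; F/G] holding=-

towers=[B/A/H; C; D/E; F/G] holding=-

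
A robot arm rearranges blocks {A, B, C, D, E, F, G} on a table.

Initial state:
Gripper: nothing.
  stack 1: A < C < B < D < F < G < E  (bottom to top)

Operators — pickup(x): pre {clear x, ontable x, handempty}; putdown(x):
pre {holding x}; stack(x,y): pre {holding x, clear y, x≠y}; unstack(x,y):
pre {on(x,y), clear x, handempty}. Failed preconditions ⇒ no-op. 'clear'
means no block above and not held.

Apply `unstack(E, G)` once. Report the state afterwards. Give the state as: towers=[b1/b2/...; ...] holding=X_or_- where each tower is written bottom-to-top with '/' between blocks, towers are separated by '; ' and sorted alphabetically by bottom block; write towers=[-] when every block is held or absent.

before: towers=[A/C/B/D/F/G/E] holding=-
pre[unstack(E, G)]: on(E,G) yes, clear(E) yes, handempty yes
all met → apply unstack(E, G)
after:  towers=[A/C/B/D/F/G] holding=E

towers=[A/C/B/D/F/G] holding=E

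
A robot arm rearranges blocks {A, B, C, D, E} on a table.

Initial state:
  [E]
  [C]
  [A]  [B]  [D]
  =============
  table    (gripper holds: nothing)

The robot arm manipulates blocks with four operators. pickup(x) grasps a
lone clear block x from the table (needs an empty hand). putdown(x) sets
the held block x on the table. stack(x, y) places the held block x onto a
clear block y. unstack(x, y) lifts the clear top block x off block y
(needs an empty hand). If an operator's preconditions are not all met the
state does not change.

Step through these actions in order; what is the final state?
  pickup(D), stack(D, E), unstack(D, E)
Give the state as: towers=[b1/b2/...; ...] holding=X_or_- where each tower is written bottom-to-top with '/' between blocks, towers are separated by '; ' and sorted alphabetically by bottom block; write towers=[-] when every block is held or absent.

step 1 (pickup(D)): towers=[A/C/E; B] holding=D
step 2 (stack(D, E)): towers=[A/C/E/D; B] holding=-
step 3 (unstack(D, E)): towers=[A/C/E; B] holding=D

towers=[A/C/E; B] holding=D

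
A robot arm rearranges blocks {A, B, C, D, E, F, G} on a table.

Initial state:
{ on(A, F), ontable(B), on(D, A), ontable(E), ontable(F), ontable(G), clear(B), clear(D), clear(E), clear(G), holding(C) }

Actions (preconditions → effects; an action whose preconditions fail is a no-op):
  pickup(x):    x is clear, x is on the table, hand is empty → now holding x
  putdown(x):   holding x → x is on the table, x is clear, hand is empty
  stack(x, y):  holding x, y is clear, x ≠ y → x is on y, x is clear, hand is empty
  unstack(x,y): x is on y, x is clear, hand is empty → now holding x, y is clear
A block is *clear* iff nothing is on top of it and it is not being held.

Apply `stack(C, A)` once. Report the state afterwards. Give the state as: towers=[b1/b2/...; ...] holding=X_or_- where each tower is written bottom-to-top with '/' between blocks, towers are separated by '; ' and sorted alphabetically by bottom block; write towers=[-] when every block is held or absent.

towers=[B; E; F/A/D; G] holding=C

before: towers=[B; E; F/A/D; G] holding=C
pre[stack(C, A)]: holding(C) ✓, clear(A) ✗, C≠A ✓
clear(A) unmet → stack(C, A) is a no-op
after:  towers=[B; E; F/A/D; G] holding=C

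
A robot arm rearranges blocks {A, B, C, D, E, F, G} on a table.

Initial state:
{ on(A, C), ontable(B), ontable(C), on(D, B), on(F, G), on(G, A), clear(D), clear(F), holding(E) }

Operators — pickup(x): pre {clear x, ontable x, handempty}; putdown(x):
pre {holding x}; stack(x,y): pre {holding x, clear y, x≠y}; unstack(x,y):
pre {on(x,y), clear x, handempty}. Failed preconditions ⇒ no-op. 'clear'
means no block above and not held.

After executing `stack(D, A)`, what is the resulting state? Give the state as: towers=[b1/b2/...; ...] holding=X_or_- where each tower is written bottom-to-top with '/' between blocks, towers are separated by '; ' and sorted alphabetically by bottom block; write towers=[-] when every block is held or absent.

before: towers=[B/D; C/A/G/F] holding=E
pre[stack(D, A)]: holding(D) no, clear(A) no, D≠A yes
holding(D), clear(A) unmet → stack(D, A) is a no-op
after:  towers=[B/D; C/A/G/F] holding=E

towers=[B/D; C/A/G/F] holding=E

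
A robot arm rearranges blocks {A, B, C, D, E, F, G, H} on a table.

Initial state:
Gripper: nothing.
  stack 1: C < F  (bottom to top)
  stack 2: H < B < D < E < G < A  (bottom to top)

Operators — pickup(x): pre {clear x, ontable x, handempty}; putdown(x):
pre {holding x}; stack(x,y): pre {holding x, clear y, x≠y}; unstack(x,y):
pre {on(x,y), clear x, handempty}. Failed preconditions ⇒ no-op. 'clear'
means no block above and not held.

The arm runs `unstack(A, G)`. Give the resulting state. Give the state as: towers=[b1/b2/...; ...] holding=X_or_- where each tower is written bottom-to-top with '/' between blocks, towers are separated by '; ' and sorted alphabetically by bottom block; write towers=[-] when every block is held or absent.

before: towers=[C/F; H/B/D/E/G/A] holding=-
pre[unstack(A, G)]: on(A,G) ok, clear(A) ok, handempty ok
all met → apply unstack(A, G)
after:  towers=[C/F; H/B/D/E/G] holding=A

towers=[C/F; H/B/D/E/G] holding=A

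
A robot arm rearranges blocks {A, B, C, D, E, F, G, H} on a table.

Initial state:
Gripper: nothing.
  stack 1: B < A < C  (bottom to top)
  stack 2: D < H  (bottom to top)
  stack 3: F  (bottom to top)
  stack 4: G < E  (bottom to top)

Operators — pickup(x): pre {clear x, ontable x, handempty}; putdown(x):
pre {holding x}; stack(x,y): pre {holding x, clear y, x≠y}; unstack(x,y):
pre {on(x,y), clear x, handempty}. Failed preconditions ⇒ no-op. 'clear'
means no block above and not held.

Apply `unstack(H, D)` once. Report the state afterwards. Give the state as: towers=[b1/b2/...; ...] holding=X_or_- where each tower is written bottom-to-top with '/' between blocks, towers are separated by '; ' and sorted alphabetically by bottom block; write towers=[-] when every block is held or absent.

before: towers=[B/A/C; D/H; F; G/E] holding=-
pre[unstack(H, D)]: on(H,D) yes, clear(H) yes, handempty yes
all met → apply unstack(H, D)
after:  towers=[B/A/C; D; F; G/E] holding=H

towers=[B/A/C; D; F; G/E] holding=H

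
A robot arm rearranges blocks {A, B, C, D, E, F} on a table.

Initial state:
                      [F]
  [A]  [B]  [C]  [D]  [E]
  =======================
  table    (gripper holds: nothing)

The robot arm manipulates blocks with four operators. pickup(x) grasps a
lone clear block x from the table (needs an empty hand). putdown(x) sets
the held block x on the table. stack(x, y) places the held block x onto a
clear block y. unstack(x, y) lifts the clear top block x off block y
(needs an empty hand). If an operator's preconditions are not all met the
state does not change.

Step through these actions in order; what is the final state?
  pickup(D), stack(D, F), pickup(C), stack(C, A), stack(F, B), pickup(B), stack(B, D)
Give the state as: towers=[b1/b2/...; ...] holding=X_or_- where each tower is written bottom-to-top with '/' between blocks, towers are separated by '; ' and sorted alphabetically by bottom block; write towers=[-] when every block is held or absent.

step 1 (pickup(D)): towers=[A; B; C; E/F] holding=D
step 2 (stack(D, F)): towers=[A; B; C; E/F/D] holding=-
step 3 (pickup(C)): towers=[A; B; E/F/D] holding=C
step 4 (stack(C, A)): towers=[A/C; B; E/F/D] holding=-
step 5 (stack(F, B)) [no-op]: towers=[A/C; B; E/F/D] holding=-
step 6 (pickup(B)): towers=[A/C; E/F/D] holding=B
step 7 (stack(B, D)): towers=[A/C; E/F/D/B] holding=-

towers=[A/C; E/F/D/B] holding=-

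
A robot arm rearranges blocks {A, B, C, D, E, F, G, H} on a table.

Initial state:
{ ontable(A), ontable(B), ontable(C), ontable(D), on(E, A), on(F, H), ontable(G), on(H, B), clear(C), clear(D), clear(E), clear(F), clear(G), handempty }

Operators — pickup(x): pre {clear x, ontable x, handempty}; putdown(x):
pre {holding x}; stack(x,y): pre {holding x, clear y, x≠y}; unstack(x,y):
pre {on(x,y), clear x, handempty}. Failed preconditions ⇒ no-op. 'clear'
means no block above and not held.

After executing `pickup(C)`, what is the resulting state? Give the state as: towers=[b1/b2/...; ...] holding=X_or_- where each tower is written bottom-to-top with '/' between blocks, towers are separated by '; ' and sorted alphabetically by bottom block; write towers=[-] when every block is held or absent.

towers=[A/E; B/H/F; D; G] holding=C

before: towers=[A/E; B/H/F; C; D; G] holding=-
pre[pickup(C)]: clear(C) ok, ontable(C) ok, handempty ok
all met → apply pickup(C)
after:  towers=[A/E; B/H/F; D; G] holding=C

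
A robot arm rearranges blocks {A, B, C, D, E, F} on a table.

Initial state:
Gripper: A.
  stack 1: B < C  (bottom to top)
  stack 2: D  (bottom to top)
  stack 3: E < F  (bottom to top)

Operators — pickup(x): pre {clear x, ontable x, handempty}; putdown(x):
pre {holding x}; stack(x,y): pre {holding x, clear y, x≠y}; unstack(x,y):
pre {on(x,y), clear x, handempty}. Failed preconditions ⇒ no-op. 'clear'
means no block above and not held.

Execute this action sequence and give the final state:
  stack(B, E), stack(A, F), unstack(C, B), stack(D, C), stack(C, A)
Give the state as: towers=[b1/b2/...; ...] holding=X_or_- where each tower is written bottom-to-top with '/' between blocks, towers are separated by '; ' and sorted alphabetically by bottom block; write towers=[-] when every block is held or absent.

towers=[B; D; E/F/A/C] holding=-

step 1 (stack(B, E)) [no-op]: towers=[B/C; D; E/F] holding=A
step 2 (stack(A, F)): towers=[B/C; D; E/F/A] holding=-
step 3 (unstack(C, B)): towers=[B; D; E/F/A] holding=C
step 4 (stack(D, C)) [no-op]: towers=[B; D; E/F/A] holding=C
step 5 (stack(C, A)): towers=[B; D; E/F/A/C] holding=-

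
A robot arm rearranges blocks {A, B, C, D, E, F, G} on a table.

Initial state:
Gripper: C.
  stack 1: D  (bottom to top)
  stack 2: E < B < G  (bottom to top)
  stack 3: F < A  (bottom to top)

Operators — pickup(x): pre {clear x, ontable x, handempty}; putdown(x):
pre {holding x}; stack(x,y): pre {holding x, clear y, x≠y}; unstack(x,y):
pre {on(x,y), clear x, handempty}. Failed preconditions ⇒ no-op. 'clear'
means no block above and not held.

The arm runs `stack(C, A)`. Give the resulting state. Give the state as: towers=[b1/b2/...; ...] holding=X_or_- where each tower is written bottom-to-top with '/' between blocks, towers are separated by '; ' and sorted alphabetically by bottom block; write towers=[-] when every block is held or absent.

towers=[D; E/B/G; F/A/C] holding=-

before: towers=[D; E/B/G; F/A] holding=C
pre[stack(C, A)]: holding(C) ✓, clear(A) ✓, C≠A ✓
all met → apply stack(C, A)
after:  towers=[D; E/B/G; F/A/C] holding=-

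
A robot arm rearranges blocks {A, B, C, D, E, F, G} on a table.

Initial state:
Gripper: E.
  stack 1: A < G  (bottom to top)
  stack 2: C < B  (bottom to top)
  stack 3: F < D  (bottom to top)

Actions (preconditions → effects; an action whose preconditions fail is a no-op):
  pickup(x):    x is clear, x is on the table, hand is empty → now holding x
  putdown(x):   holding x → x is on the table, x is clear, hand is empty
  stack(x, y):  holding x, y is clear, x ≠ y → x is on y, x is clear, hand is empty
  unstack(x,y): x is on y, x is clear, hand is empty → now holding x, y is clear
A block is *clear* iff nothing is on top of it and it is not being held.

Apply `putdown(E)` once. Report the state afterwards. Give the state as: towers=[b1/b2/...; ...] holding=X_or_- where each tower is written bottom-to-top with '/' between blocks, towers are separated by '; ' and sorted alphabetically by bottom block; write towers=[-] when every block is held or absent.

towers=[A/G; C/B; E; F/D] holding=-

before: towers=[A/G; C/B; F/D] holding=E
pre[putdown(E)]: holding(E) ✓
all met → apply putdown(E)
after:  towers=[A/G; C/B; E; F/D] holding=-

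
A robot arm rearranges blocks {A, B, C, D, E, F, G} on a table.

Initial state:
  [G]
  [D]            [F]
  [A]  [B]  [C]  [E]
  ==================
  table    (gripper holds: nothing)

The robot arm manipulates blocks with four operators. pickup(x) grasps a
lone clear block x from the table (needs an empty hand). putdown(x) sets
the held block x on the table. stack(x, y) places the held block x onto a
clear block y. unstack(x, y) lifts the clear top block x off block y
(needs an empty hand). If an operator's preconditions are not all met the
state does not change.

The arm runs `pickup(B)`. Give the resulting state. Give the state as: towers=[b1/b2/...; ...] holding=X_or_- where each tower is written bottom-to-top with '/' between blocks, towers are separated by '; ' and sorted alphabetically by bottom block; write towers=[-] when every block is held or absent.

before: towers=[A/D/G; B; C; E/F] holding=-
pre[pickup(B)]: clear(B) ✓, ontable(B) ✓, handempty ✓
all met → apply pickup(B)
after:  towers=[A/D/G; C; E/F] holding=B

towers=[A/D/G; C; E/F] holding=B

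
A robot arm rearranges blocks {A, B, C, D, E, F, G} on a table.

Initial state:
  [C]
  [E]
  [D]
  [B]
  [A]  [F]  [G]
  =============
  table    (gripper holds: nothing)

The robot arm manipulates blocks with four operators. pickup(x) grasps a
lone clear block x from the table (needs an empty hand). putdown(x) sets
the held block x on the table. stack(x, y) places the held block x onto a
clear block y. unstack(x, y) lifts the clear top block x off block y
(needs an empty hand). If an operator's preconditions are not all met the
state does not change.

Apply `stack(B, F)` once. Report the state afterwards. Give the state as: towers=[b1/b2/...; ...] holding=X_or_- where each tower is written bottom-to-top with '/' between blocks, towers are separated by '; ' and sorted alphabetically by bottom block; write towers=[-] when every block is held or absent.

towers=[A/B/D/E/C; F; G] holding=-

before: towers=[A/B/D/E/C; F; G] holding=-
pre[stack(B, F)]: holding(B) no, clear(F) yes, B≠F yes
holding(B) unmet → stack(B, F) is a no-op
after:  towers=[A/B/D/E/C; F; G] holding=-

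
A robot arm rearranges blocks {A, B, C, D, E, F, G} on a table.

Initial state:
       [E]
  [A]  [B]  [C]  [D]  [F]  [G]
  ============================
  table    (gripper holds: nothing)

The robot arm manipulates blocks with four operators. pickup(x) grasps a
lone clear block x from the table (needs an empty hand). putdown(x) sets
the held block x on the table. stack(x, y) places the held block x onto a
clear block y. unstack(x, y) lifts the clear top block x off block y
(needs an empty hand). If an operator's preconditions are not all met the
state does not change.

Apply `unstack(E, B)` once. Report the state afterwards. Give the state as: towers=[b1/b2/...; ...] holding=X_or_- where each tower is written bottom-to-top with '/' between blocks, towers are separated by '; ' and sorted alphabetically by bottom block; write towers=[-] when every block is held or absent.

before: towers=[A; B/E; C; D; F; G] holding=-
pre[unstack(E, B)]: on(E,B) ok, clear(E) ok, handempty ok
all met → apply unstack(E, B)
after:  towers=[A; B; C; D; F; G] holding=E

towers=[A; B; C; D; F; G] holding=E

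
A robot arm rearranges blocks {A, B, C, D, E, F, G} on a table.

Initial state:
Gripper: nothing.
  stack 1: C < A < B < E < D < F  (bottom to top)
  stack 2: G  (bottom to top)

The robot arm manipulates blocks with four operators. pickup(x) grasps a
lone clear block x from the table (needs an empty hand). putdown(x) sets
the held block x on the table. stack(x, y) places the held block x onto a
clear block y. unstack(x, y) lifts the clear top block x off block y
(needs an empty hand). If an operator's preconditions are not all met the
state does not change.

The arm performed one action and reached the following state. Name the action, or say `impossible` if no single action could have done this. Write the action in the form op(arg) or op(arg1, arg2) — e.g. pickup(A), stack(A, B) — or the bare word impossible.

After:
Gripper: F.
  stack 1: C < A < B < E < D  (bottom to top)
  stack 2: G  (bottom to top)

unstack(F, D)

target: towers=[C/A/B/E/D; G] holding=F
     unstack(F, D) → towers=[C/A/B/E/D; G] holding=F  ← match
         pickup(G) → towers=[C/A/B/E/D/F] holding=G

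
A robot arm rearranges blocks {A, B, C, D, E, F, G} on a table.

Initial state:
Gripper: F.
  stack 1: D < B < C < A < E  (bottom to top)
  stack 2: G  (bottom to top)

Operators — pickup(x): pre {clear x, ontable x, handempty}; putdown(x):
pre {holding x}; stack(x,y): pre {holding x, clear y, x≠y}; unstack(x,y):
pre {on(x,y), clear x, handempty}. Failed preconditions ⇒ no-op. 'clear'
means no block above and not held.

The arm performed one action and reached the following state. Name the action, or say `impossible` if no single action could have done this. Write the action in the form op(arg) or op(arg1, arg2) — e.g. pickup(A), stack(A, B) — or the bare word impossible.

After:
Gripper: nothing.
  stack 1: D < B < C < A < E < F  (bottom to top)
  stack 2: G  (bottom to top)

target: towers=[D/B/C/A/E/F; G] holding=-
        putdown(F) → towers=[D/B/C/A/E; F; G] holding=-
       stack(F, G) → towers=[D/B/C/A/E; G/F] holding=-
       stack(F, E) → towers=[D/B/C/A/E/F; G] holding=-  ← match

stack(F, E)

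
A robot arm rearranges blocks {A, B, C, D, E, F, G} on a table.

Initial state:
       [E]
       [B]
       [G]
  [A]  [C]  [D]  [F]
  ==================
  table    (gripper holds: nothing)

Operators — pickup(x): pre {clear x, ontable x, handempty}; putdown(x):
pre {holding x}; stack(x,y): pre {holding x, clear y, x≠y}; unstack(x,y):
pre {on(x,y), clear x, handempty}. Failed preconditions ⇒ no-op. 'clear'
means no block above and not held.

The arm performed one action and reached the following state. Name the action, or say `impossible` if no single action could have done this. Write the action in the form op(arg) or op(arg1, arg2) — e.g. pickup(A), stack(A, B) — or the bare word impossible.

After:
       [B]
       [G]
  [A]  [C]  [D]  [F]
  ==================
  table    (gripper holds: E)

unstack(E, B)

target: towers=[A; C/G/B; D; F] holding=E
         pickup(F) → towers=[A; C/G/B/E; D] holding=F
         pickup(D) → towers=[A; C/G/B/E; F] holding=D
         pickup(A) → towers=[C/G/B/E; D; F] holding=A
     unstack(E, B) → towers=[A; C/G/B; D; F] holding=E  ← match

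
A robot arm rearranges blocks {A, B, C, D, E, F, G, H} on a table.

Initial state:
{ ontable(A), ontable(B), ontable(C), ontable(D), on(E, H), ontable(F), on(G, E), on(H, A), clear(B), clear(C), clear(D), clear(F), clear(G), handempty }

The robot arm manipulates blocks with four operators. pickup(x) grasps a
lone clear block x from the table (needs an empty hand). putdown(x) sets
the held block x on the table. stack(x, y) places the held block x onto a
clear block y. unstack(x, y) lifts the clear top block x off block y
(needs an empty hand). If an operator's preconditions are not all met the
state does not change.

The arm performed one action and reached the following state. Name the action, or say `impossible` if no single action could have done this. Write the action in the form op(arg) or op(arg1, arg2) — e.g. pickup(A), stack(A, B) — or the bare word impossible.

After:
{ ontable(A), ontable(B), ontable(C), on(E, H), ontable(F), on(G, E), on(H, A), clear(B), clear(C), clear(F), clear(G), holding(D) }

target: towers=[A/H/E/G; B; C; F] holding=D
     unstack(G, E) → towers=[A/H/E; B; C; D; F] holding=G
         pickup(B) → towers=[A/H/E/G; C; D; F] holding=B
         pickup(F) → towers=[A/H/E/G; B; C; D] holding=F
         pickup(D) → towers=[A/H/E/G; B; C; F] holding=D  ← match
         pickup(C) → towers=[A/H/E/G; B; D; F] holding=C

pickup(D)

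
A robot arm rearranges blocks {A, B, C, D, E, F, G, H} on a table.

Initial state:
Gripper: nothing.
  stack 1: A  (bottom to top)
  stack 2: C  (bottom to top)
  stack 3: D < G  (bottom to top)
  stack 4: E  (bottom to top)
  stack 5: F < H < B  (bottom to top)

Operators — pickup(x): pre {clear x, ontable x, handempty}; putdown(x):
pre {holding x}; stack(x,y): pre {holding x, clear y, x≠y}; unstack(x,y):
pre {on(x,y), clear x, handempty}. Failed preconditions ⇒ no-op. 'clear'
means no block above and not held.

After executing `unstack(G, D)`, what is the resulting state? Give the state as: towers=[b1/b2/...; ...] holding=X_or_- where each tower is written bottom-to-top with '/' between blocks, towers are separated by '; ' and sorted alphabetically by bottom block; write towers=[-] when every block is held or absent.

towers=[A; C; D; E; F/H/B] holding=G

before: towers=[A; C; D/G; E; F/H/B] holding=-
pre[unstack(G, D)]: on(G,D) yes, clear(G) yes, handempty yes
all met → apply unstack(G, D)
after:  towers=[A; C; D; E; F/H/B] holding=G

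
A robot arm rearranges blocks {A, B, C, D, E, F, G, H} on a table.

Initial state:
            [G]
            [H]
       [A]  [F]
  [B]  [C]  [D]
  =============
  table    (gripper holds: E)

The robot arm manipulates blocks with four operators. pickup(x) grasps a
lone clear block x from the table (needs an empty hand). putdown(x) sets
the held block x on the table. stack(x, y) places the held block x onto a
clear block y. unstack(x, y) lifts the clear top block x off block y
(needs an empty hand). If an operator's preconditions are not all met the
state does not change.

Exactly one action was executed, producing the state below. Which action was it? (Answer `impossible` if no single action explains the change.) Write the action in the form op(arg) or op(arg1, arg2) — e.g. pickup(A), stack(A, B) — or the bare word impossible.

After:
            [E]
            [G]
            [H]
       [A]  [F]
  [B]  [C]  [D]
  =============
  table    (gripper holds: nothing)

stack(E, G)

target: towers=[B; C/A; D/F/H/G/E] holding=-
        putdown(E) → towers=[B; C/A; D/F/H/G; E] holding=-
       stack(E, G) → towers=[B; C/A; D/F/H/G/E] holding=-  ← match
       stack(E, A) → towers=[B; C/A/E; D/F/H/G] holding=-
       stack(E, B) → towers=[B/E; C/A; D/F/H/G] holding=-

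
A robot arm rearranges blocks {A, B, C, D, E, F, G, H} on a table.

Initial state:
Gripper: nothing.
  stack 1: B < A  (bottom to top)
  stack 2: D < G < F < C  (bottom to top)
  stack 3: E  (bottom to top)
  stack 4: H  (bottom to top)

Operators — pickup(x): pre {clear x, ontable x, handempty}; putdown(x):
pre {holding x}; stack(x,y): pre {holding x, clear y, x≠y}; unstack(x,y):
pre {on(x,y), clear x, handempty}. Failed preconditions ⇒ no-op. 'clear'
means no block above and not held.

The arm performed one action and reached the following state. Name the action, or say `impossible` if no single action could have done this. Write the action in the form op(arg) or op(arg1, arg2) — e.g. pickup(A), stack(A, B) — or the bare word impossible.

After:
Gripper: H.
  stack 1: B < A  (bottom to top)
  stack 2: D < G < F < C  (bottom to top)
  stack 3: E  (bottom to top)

target: towers=[B/A; D/G/F/C; E] holding=H
     unstack(A, B) → towers=[B; D/G/F/C; E; H] holding=A
         pickup(E) → towers=[B/A; D/G/F/C; H] holding=E
         pickup(H) → towers=[B/A; D/G/F/C; E] holding=H  ← match
     unstack(C, F) → towers=[B/A; D/G/F; E; H] holding=C

pickup(H)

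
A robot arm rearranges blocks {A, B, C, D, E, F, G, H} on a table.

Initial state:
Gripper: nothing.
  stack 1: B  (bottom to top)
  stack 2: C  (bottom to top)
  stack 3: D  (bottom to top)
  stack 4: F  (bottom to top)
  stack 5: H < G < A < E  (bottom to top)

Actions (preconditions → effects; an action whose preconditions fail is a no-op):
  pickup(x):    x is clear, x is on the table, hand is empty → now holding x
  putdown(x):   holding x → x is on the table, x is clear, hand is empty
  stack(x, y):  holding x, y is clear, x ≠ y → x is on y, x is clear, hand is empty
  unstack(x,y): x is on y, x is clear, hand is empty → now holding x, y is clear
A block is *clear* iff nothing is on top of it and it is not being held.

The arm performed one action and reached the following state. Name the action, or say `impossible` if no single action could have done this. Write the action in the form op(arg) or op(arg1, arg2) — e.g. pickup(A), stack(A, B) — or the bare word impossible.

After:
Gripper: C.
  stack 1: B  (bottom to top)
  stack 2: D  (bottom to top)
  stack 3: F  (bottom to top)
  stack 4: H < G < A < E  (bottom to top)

pickup(C)

target: towers=[B; D; F; H/G/A/E] holding=C
     unstack(E, A) → towers=[B; C; D; F; H/G/A] holding=E
         pickup(B) → towers=[C; D; F; H/G/A/E] holding=B
         pickup(F) → towers=[B; C; D; H/G/A/E] holding=F
         pickup(D) → towers=[B; C; F; H/G/A/E] holding=D
         pickup(C) → towers=[B; D; F; H/G/A/E] holding=C  ← match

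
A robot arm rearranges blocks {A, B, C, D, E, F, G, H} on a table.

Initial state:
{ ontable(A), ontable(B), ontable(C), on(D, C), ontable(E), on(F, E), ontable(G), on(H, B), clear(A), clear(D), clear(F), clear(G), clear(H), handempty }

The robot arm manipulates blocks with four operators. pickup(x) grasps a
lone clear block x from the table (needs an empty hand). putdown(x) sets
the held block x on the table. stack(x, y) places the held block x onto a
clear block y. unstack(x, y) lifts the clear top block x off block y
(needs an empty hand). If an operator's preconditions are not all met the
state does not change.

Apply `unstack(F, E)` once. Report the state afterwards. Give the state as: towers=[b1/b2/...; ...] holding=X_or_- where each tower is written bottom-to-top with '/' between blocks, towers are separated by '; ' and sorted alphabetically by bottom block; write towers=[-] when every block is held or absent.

towers=[A; B/H; C/D; E; G] holding=F

before: towers=[A; B/H; C/D; E/F; G] holding=-
pre[unstack(F, E)]: on(F,E) ok, clear(F) ok, handempty ok
all met → apply unstack(F, E)
after:  towers=[A; B/H; C/D; E; G] holding=F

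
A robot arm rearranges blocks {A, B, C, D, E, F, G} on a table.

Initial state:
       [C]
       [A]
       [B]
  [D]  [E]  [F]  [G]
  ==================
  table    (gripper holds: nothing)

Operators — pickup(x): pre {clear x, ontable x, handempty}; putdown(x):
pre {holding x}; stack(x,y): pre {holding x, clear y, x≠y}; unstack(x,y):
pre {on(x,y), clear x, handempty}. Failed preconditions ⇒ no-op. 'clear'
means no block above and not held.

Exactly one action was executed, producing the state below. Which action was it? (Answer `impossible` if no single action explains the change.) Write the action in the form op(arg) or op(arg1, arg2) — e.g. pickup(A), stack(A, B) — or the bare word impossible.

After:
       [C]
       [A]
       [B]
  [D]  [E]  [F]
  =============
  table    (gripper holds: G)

target: towers=[D; E/B/A/C; F] holding=G
         pickup(F) → towers=[D; E/B/A/C; G] holding=F
         pickup(G) → towers=[D; E/B/A/C; F] holding=G  ← match
         pickup(D) → towers=[E/B/A/C; F; G] holding=D
     unstack(C, A) → towers=[D; E/B/A; F; G] holding=C

pickup(G)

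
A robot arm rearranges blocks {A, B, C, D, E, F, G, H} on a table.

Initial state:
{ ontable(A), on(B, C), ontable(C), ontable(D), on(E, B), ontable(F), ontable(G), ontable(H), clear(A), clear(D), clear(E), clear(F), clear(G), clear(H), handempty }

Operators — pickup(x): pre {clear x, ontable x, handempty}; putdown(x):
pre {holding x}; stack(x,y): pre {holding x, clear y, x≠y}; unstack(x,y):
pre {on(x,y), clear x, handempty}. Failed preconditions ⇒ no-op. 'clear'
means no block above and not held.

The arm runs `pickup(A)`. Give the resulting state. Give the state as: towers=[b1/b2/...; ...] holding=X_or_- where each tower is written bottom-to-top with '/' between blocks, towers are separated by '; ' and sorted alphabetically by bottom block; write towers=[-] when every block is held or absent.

towers=[C/B/E; D; F; G; H] holding=A

before: towers=[A; C/B/E; D; F; G; H] holding=-
pre[pickup(A)]: clear(A) ok, ontable(A) ok, handempty ok
all met → apply pickup(A)
after:  towers=[C/B/E; D; F; G; H] holding=A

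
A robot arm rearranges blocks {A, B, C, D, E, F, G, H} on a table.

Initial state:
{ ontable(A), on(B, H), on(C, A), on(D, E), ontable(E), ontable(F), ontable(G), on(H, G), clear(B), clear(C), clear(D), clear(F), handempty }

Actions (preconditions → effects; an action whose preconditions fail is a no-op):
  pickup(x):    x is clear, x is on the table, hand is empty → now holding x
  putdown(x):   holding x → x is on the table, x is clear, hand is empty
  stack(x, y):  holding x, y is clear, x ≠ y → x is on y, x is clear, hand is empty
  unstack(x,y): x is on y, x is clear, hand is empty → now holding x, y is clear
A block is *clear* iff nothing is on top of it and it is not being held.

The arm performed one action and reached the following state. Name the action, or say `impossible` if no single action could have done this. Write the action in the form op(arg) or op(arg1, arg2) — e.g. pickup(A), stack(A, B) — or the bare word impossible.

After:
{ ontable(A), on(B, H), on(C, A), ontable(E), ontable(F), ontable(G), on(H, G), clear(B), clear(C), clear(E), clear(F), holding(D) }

unstack(D, E)

target: towers=[A/C; E; F; G/H/B] holding=D
     unstack(B, H) → towers=[A/C; E/D; F; G/H] holding=B
         pickup(F) → towers=[A/C; E/D; G/H/B] holding=F
     unstack(D, E) → towers=[A/C; E; F; G/H/B] holding=D  ← match
     unstack(C, A) → towers=[A; E/D; F; G/H/B] holding=C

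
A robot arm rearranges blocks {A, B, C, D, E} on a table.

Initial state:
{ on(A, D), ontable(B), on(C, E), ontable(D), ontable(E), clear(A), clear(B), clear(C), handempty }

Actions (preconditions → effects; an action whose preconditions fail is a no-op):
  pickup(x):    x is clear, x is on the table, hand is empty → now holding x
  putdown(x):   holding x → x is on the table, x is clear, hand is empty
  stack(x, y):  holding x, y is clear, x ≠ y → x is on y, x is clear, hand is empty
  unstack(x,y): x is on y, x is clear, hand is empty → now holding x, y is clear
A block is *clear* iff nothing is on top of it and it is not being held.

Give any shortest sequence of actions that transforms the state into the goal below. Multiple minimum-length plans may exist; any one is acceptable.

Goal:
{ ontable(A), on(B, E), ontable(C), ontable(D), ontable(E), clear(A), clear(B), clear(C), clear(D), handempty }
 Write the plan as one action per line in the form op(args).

step 1 (unstack(A, D)): towers=[B; D; E/C] holding=A
step 2 (putdown(A)): towers=[A; B; D; E/C] holding=-
step 3 (unstack(C, E)): towers=[A; B; D; E] holding=C
step 4 (putdown(C)): towers=[A; B; C; D; E] holding=-
step 5 (pickup(B)): towers=[A; C; D; E] holding=B
step 6 (stack(B, E)): towers=[A; C; D; E/B] holding=-
goal check: towers=[A; C; D; E/B] holding=- — reached (length 6, optimal by BFS)

unstack(A, D)
putdown(A)
unstack(C, E)
putdown(C)
pickup(B)
stack(B, E)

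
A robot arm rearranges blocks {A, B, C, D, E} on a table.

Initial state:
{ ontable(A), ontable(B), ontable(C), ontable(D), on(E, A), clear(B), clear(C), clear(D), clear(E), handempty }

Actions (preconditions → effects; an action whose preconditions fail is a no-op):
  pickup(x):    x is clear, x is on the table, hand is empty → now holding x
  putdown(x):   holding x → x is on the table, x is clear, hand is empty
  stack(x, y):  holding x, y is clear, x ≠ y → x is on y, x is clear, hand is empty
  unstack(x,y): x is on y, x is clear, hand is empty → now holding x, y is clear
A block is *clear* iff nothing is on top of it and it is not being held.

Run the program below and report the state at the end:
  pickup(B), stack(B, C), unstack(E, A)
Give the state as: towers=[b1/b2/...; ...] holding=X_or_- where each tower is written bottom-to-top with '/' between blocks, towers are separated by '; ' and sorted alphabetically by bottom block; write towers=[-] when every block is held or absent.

towers=[A; C/B; D] holding=E

step 1 (pickup(B)): towers=[A/E; C; D] holding=B
step 2 (stack(B, C)): towers=[A/E; C/B; D] holding=-
step 3 (unstack(E, A)): towers=[A; C/B; D] holding=E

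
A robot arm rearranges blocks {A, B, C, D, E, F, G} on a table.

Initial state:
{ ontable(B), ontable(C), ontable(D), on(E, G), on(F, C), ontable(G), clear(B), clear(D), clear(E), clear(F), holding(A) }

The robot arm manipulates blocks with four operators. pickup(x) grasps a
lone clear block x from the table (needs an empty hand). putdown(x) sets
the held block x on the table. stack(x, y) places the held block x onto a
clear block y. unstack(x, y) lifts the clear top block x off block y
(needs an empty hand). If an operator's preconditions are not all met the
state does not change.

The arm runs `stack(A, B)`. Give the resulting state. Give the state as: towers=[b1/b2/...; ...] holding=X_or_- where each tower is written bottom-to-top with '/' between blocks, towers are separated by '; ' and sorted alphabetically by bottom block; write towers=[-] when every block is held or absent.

towers=[B/A; C/F; D; G/E] holding=-

before: towers=[B; C/F; D; G/E] holding=A
pre[stack(A, B)]: holding(A) ok, clear(B) ok, A≠B ok
all met → apply stack(A, B)
after:  towers=[B/A; C/F; D; G/E] holding=-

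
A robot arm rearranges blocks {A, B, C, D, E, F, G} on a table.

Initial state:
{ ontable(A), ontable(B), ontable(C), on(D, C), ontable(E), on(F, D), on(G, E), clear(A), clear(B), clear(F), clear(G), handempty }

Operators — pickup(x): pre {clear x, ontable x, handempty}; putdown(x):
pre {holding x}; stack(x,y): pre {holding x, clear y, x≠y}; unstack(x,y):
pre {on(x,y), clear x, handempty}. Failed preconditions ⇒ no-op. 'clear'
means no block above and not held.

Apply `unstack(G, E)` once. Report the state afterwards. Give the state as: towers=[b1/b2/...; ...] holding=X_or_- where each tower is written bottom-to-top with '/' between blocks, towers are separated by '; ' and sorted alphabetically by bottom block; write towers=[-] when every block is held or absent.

towers=[A; B; C/D/F; E] holding=G

before: towers=[A; B; C/D/F; E/G] holding=-
pre[unstack(G, E)]: on(G,E) ok, clear(G) ok, handempty ok
all met → apply unstack(G, E)
after:  towers=[A; B; C/D/F; E] holding=G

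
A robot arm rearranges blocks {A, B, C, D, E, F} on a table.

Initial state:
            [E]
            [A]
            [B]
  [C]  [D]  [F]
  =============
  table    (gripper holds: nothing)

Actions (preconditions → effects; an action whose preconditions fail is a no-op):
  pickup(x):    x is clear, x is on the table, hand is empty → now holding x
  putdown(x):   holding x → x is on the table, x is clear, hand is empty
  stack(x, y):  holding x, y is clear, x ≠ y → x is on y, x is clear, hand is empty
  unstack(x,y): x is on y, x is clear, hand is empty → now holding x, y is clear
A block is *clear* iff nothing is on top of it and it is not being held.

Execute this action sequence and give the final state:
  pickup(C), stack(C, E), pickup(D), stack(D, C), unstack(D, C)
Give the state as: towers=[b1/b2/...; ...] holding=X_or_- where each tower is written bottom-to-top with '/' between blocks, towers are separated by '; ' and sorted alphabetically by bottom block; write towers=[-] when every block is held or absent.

towers=[F/B/A/E/C] holding=D

step 1 (pickup(C)): towers=[D; F/B/A/E] holding=C
step 2 (stack(C, E)): towers=[D; F/B/A/E/C] holding=-
step 3 (pickup(D)): towers=[F/B/A/E/C] holding=D
step 4 (stack(D, C)): towers=[F/B/A/E/C/D] holding=-
step 5 (unstack(D, C)): towers=[F/B/A/E/C] holding=D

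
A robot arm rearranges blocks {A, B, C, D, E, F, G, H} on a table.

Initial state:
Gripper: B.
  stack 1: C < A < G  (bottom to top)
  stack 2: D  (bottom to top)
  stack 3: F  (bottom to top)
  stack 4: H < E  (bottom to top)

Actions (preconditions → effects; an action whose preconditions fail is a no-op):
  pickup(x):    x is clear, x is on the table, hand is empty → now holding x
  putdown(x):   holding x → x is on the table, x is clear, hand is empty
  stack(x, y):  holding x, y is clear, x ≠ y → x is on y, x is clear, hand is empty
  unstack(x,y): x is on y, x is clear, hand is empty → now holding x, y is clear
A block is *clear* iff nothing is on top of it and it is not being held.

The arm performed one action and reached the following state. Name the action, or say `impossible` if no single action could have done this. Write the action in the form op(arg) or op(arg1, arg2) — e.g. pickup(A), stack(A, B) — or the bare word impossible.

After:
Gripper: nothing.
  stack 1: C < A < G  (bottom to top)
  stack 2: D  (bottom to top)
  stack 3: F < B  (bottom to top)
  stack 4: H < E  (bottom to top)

stack(B, F)

target: towers=[C/A/G; D; F/B; H/E] holding=-
        putdown(B) → towers=[B; C/A/G; D; F; H/E] holding=-
       stack(B, G) → towers=[C/A/G/B; D; F; H/E] holding=-
       stack(B, E) → towers=[C/A/G; D; F; H/E/B] holding=-
       stack(B, F) → towers=[C/A/G; D; F/B; H/E] holding=-  ← match
       stack(B, D) → towers=[C/A/G; D/B; F; H/E] holding=-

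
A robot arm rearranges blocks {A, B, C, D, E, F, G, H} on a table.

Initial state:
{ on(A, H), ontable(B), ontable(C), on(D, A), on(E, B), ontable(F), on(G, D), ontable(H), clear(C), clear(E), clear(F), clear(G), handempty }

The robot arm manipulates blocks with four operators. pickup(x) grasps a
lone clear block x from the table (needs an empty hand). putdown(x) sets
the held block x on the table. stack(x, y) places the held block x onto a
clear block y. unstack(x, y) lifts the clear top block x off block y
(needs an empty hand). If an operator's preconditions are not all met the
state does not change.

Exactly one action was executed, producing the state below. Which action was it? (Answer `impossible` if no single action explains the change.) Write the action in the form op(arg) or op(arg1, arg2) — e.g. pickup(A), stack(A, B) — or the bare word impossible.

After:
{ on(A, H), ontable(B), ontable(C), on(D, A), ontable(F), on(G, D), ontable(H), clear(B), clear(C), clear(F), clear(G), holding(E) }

unstack(E, B)

target: towers=[B; C; F; H/A/D/G] holding=E
     unstack(G, D) → towers=[B/E; C; F; H/A/D] holding=G
     unstack(E, B) → towers=[B; C; F; H/A/D/G] holding=E  ← match
         pickup(F) → towers=[B/E; C; H/A/D/G] holding=F
         pickup(C) → towers=[B/E; F; H/A/D/G] holding=C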